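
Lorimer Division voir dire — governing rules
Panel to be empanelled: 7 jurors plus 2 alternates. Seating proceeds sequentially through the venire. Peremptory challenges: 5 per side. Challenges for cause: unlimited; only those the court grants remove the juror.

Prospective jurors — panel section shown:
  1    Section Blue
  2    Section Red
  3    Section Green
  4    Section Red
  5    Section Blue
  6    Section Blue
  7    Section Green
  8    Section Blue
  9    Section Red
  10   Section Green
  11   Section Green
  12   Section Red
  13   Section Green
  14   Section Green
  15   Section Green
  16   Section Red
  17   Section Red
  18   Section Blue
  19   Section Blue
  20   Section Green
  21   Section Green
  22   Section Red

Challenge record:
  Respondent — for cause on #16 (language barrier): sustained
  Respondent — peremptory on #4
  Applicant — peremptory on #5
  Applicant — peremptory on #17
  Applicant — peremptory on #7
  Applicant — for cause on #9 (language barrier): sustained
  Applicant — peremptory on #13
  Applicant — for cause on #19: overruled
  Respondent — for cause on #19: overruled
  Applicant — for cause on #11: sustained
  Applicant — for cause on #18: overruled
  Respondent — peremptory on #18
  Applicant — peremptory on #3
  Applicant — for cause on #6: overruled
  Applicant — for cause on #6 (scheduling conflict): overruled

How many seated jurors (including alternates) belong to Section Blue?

Removed: #3, #4, #5, #7, #9, #11, #13, #16, #17, #18.
Seated (9 incl. alternates): #1, #2, #6, #8, #10, #12, #14, #15, #19.
Of those, in Section Blue: #1, #6, #8, #19 → 4.

4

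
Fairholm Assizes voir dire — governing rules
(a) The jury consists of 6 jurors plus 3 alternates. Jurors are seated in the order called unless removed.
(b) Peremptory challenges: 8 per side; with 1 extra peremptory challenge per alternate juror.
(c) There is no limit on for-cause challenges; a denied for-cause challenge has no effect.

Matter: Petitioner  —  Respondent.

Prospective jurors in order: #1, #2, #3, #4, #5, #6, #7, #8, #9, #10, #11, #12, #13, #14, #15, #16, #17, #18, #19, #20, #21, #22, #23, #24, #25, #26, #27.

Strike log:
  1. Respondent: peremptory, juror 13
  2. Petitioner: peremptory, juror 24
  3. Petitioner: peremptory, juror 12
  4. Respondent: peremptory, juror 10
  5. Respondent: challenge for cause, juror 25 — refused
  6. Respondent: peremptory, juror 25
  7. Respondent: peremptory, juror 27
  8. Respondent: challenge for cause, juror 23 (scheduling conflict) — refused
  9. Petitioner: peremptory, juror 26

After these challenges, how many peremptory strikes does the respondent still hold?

7

Respondent allotment: 8 base + 1 × 3 alternates = 11.
Respondent peremptories used: #13, #10, #25, #27 — 4 (for-cause on #25, #23 don't count).
Remaining: 11 − 4 = 7.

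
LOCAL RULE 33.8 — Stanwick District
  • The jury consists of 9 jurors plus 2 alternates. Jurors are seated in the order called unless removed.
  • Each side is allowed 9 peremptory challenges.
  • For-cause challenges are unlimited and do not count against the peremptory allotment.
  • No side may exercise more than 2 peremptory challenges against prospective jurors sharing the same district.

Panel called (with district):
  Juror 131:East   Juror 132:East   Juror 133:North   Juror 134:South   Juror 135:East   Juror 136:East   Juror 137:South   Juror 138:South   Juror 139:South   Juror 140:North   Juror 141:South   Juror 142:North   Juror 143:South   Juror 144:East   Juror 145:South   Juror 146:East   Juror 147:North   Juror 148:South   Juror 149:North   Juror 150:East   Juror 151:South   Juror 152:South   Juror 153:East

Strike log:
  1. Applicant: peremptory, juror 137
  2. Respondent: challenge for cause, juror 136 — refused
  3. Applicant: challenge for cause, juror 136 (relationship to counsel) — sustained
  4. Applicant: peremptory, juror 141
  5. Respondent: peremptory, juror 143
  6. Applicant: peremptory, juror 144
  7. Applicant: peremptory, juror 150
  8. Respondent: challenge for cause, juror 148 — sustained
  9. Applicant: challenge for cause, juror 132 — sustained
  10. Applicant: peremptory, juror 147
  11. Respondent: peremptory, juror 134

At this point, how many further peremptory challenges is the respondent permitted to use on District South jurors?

Respondent peremptories so far: #143, #134 — 2 of 9 used, 7 left overall.
Against District South: #143, #134 — 2 used; per-district cap 2 leaves 0.
Binding limit: min(7, 0) = 0.

0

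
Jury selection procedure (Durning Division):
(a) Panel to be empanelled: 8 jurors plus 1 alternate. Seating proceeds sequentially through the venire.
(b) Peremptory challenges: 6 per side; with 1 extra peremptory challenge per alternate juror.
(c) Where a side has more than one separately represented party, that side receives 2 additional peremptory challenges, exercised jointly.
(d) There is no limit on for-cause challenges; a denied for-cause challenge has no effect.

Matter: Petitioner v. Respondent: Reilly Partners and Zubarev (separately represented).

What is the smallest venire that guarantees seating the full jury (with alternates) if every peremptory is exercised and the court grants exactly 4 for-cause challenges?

29

Seats to fill: 8 + 1 alternates = 9.
Peremptories — Petitioner: 6 + 1×1 = 7; Respondent: 6 + 1×1 + 2 = 9; total 16.
For-cause removals: 4.
Minimum venire: 9 + 16 + 4 = 29.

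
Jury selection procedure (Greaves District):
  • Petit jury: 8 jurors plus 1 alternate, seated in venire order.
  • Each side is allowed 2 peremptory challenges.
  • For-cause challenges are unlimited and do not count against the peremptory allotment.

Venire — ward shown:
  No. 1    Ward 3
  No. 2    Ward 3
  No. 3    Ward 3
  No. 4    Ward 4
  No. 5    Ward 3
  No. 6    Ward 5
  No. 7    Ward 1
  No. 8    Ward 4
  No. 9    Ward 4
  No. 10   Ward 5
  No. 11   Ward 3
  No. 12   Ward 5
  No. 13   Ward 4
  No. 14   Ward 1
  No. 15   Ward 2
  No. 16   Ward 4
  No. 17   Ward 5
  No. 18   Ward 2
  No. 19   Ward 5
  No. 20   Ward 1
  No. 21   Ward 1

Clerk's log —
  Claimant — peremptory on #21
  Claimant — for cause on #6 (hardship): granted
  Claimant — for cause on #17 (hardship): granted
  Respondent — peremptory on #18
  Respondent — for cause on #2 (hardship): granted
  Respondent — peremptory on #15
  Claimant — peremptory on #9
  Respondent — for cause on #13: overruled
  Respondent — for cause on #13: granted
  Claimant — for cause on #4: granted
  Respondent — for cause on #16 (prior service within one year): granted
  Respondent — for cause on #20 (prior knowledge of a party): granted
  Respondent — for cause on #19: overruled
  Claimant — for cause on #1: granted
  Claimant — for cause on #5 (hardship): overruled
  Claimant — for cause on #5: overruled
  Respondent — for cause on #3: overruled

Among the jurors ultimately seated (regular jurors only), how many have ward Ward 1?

2

Removed: #1, #2, #4, #6, #9, #13, #15, #16, #17, #18, #20, #21.
Seated jurors 1–8: #3, #5, #7, #8, #10, #11, #12, #14 (alternates #19 not counted).
Of those, in Ward 1: #7, #14 → 2.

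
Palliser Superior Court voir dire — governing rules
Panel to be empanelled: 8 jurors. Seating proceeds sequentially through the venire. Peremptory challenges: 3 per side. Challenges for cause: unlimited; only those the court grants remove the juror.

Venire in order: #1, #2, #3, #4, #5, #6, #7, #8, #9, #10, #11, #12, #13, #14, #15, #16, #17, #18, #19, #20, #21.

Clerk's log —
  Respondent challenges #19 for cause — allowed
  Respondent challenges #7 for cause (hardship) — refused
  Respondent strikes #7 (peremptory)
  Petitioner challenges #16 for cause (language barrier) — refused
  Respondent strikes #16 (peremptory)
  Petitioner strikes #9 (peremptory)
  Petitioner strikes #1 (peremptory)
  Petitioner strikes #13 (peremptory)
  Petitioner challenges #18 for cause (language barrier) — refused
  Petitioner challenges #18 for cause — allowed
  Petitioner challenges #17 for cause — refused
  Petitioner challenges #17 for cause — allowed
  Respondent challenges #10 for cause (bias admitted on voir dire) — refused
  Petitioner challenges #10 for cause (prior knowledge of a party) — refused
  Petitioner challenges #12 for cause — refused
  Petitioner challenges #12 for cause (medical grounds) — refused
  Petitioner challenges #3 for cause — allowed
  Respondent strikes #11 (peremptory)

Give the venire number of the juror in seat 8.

Removed: #1, #3, #7, #9, #11, #13, #16, #17, #18, #19. (#10, #12 stay — for-cause denied.)
Seating in order: seats 1–8 → #2, #4, #5, #6, #8, #10, #12, #14.
So seat 8 is #14.

14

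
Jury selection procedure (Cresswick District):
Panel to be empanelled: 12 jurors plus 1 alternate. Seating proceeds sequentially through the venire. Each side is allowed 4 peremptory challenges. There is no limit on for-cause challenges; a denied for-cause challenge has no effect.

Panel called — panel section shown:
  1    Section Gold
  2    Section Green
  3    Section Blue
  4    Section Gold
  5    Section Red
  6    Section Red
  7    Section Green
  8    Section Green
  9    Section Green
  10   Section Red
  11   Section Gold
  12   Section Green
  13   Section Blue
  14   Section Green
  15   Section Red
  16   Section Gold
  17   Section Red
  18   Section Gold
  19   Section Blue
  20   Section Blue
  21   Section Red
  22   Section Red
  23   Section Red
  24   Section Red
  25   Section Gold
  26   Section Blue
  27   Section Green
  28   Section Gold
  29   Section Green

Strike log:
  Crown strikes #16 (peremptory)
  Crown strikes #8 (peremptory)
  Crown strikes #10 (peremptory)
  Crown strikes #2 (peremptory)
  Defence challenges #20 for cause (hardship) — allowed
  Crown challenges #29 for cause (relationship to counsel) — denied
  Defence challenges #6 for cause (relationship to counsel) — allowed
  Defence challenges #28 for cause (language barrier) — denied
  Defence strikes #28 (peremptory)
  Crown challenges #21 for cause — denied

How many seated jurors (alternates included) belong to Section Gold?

Removed: #2, #6, #8, #10, #16, #20, #28.
Seated (13 incl. alternates): #1, #3, #4, #5, #7, #9, #11, #12, #13, #14, #15, #17, #18.
Of those, in Section Gold: #1, #4, #11, #18 → 4.

4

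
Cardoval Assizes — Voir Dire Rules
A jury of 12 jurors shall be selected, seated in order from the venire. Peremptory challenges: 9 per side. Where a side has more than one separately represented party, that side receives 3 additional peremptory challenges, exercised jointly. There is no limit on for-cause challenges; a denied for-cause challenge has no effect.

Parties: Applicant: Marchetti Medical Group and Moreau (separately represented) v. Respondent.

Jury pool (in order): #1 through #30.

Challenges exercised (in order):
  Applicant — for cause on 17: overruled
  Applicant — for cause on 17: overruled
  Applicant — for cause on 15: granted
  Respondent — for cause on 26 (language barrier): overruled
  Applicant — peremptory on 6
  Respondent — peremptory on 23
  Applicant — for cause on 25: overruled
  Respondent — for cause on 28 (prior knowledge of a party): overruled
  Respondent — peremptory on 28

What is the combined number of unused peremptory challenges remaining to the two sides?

18

Applicant allotment: 9 base + 3 multi-party = 12. Respondent allotment: 9.
Applicant peremptories used: #6 — 1 (for-cause on #17, #17, #15, #25 don't count).
Respondent peremptories used: #23, #28 — 2 (for-cause on #26, #28 don't count).
Remaining: (12 − 1) + (9 − 2) = 18.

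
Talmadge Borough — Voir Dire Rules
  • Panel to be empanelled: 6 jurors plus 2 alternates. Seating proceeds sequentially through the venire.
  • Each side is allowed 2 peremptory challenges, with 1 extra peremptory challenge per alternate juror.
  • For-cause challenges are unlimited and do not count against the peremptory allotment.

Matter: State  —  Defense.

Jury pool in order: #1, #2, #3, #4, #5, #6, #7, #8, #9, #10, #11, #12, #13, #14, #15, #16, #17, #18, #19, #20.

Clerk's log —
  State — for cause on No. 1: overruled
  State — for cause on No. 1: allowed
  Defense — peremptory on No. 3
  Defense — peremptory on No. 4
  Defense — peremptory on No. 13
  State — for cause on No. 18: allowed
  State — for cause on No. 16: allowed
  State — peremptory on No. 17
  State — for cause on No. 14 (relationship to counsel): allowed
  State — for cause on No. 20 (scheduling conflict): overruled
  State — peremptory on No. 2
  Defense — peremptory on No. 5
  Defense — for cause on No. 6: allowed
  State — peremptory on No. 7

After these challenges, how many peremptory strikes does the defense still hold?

Defense allotment: 2 base + 1 × 2 alternates = 4.
Defense peremptories used: #3, #4, #13, #5 — 4 (the for-cause on #6 doesn't count).
Remaining: 4 − 4 = 0.

0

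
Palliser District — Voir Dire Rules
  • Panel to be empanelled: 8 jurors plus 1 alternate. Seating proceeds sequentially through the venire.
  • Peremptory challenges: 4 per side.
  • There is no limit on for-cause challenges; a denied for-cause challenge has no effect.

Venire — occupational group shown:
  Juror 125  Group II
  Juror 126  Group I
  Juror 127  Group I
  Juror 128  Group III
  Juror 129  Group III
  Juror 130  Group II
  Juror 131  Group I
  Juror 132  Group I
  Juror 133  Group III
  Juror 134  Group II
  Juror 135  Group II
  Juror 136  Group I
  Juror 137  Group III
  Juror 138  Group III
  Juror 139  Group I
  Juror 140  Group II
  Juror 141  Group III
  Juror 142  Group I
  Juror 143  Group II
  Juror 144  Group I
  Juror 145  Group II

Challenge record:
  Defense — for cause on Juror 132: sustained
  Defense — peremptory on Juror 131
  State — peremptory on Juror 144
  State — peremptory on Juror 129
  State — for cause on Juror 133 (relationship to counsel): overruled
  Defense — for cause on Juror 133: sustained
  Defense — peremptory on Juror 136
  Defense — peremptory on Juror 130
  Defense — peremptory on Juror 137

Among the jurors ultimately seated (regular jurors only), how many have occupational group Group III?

Removed: #129, #130, #131, #132, #133, #136, #137, #144.
Seated jurors 1–8: #125, #126, #127, #128, #134, #135, #138, #139 (alternates #140 not counted).
Of those, in Group III: #128, #138 → 2.

2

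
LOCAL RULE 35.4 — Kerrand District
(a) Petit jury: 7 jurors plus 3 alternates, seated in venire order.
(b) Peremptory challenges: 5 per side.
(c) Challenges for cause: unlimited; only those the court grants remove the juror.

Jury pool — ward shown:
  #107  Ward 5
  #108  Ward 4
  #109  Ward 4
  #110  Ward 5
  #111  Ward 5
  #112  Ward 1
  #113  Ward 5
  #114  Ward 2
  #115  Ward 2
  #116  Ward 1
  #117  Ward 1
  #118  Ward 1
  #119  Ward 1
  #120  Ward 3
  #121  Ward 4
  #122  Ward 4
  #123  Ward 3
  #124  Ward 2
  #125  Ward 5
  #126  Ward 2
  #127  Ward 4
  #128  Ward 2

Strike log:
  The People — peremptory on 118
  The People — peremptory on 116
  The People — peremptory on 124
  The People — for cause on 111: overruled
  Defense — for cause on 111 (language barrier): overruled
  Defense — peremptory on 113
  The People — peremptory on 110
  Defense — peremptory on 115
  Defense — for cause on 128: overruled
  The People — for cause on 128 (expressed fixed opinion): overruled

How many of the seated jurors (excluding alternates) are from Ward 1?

2

Removed: #110, #113, #115, #116, #118, #124.
Seated jurors 1–7: #107, #108, #109, #111, #112, #114, #117 (alternates #119, #120, #121 not counted).
Of those, in Ward 1: #112, #117 → 2.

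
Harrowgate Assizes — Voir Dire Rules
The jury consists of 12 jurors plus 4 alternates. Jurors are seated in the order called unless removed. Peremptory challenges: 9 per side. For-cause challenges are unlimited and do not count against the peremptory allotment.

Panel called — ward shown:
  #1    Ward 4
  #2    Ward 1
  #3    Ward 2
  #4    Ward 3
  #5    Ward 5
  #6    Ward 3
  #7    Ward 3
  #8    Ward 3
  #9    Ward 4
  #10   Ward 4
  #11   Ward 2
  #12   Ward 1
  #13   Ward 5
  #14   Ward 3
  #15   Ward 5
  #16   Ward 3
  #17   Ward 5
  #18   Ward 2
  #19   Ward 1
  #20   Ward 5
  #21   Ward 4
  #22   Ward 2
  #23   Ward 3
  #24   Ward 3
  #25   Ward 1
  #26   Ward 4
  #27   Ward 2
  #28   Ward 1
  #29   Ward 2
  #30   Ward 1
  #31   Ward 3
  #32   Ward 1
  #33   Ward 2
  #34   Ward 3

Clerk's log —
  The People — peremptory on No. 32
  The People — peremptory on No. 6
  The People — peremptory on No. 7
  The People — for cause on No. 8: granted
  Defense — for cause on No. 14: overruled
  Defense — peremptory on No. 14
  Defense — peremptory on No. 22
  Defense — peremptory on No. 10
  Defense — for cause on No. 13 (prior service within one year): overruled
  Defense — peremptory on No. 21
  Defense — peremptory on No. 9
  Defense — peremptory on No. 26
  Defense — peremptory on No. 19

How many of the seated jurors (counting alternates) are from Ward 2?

3

Removed: #6, #7, #8, #9, #10, #14, #19, #21, #22, #26, #32.
Seated (16 incl. alternates): #1, #2, #3, #4, #5, #11, #12, #13, #15, #16, #17, #18, #20, #23, #24, #25.
Of those, in Ward 2: #3, #11, #18 → 3.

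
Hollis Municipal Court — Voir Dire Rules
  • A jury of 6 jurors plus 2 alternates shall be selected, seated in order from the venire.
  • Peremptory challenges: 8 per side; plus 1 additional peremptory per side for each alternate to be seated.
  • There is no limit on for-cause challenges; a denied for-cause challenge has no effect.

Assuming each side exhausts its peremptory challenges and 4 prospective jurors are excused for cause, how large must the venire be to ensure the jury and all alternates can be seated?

Seats to fill: 6 + 2 alternates = 8.
Peremptories: 8 + 1×2 = 10 per side × 2 sides = 20.
For-cause removals: 4.
Minimum venire: 8 + 20 + 4 = 32.

32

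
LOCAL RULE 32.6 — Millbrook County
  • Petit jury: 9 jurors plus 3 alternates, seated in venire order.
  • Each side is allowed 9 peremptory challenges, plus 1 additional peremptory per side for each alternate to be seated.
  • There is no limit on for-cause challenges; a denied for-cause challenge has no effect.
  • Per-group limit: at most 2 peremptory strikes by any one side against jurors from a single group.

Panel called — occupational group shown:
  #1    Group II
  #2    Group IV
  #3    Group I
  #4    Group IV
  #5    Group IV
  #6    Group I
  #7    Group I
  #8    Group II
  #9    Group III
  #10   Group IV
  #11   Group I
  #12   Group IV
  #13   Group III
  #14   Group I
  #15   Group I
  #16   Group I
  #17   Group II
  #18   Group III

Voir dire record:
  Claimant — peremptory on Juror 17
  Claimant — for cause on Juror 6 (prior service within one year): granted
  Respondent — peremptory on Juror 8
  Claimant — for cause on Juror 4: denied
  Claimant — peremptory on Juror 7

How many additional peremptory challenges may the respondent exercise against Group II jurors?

1

Respondent peremptories so far: #8 — 1 of 12 used, 11 left overall.
Against Group II: #8 — 1 used; per-group cap 2 leaves 1.
Binding limit: min(11, 1) = 1.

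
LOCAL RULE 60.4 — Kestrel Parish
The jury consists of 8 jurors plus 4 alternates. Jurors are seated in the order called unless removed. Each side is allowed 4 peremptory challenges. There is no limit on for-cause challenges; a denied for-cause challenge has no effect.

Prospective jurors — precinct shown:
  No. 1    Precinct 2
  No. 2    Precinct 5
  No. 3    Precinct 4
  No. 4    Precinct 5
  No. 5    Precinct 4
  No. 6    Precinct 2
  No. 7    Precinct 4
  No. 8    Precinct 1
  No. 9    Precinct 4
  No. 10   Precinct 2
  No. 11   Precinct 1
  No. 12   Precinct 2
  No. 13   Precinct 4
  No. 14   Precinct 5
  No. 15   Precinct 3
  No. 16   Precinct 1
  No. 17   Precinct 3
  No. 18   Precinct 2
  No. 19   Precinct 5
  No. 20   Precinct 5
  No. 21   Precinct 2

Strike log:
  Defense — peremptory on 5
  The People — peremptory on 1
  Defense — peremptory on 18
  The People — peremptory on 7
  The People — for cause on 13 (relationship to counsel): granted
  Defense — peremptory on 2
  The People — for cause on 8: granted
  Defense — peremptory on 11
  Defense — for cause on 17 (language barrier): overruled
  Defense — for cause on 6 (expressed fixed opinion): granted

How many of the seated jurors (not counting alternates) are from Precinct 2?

Removed: #1, #2, #5, #6, #7, #8, #11, #13, #18.
Seated jurors 1–8: #3, #4, #9, #10, #12, #14, #15, #16 (alternates #17, #19, #20, #21 not counted).
Of those, in Precinct 2: #10, #12 → 2.

2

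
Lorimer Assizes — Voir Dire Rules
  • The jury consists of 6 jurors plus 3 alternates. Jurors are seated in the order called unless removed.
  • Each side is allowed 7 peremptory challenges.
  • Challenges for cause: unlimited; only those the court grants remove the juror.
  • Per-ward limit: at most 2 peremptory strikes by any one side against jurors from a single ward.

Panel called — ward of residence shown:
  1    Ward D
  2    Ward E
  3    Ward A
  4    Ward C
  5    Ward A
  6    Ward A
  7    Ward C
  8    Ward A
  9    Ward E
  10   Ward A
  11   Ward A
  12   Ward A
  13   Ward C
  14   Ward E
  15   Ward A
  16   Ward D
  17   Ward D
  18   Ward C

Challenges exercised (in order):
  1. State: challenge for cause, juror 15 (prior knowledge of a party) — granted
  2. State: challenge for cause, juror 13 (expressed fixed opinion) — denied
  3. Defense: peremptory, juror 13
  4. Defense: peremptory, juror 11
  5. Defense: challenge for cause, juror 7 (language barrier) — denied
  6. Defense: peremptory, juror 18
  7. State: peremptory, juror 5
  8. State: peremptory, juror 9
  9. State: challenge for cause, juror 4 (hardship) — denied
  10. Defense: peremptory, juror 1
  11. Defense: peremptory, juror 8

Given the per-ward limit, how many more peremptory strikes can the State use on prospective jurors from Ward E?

1

State peremptories so far: #5, #9 — 2 of 7 used, 5 left overall.
Against Ward E: #9 — 1 used; per-ward cap 2 leaves 1.
Binding limit: min(5, 1) = 1.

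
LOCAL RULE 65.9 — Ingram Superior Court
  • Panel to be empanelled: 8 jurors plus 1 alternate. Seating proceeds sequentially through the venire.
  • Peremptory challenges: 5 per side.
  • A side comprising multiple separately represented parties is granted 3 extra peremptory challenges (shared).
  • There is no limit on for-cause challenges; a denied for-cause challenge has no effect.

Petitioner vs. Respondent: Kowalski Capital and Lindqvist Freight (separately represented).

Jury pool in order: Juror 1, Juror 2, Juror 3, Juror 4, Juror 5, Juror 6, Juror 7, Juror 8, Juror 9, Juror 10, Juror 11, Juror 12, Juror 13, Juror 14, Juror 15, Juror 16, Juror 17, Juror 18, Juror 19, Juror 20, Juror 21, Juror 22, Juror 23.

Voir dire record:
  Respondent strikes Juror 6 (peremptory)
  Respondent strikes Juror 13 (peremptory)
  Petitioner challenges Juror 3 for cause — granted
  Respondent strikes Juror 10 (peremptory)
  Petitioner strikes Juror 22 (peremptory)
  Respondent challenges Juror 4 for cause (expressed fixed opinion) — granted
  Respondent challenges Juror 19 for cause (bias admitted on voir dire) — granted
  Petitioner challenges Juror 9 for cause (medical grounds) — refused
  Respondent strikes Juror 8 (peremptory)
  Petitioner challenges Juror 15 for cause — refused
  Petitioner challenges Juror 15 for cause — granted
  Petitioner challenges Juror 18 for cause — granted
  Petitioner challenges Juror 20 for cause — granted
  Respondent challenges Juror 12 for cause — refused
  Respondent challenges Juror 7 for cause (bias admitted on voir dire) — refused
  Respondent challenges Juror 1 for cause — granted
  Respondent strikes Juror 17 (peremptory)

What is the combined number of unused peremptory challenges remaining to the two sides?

Petitioner allotment: 5. Respondent allotment: 5 base + 3 multi-party = 8.
Petitioner peremptories used: #22 — 1 (for-cause on #3, #9, #15, #15, #18, #20 don't count).
Respondent peremptories used: #6, #13, #10, #8, #17 — 5 (for-cause on #4, #19, #12, #7, #1 don't count).
Remaining: (5 − 1) + (8 − 5) = 7.

7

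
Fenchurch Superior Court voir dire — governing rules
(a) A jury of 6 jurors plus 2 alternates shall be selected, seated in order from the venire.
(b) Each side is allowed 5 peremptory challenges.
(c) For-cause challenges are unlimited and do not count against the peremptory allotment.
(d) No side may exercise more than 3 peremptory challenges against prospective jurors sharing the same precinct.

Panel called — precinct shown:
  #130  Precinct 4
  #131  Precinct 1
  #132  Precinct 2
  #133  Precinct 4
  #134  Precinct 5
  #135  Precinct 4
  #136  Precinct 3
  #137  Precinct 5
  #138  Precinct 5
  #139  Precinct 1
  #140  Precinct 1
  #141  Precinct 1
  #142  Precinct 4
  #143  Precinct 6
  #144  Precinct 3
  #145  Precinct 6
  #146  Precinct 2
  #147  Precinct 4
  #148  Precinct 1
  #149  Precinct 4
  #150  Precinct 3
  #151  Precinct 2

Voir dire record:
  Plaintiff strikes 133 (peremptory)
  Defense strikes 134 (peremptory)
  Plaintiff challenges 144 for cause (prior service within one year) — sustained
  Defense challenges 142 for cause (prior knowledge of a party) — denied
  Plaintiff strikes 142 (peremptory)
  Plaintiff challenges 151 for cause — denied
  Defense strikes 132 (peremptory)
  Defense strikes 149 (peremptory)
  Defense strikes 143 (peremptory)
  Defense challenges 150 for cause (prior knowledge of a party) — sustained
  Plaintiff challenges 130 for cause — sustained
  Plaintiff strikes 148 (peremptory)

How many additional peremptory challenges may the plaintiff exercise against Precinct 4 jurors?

Plaintiff peremptories so far: #133, #142, #148 — 3 of 5 used, 2 left overall.
Against Precinct 4: #133, #142 — 2 used; per-precinct cap 3 leaves 1.
Binding limit: min(2, 1) = 1.

1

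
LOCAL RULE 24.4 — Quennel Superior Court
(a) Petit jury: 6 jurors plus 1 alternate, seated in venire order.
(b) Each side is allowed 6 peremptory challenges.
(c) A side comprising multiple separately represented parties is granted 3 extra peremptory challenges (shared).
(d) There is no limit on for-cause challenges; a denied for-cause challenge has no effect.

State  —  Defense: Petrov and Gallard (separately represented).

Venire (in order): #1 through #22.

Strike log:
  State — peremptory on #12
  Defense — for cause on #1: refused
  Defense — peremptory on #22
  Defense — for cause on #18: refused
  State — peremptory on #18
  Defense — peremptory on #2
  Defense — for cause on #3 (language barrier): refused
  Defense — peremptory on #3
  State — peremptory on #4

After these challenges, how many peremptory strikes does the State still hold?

3

State allotment: 6.
State peremptories used: #12, #18, #4 — 3.
Remaining: 6 − 3 = 3.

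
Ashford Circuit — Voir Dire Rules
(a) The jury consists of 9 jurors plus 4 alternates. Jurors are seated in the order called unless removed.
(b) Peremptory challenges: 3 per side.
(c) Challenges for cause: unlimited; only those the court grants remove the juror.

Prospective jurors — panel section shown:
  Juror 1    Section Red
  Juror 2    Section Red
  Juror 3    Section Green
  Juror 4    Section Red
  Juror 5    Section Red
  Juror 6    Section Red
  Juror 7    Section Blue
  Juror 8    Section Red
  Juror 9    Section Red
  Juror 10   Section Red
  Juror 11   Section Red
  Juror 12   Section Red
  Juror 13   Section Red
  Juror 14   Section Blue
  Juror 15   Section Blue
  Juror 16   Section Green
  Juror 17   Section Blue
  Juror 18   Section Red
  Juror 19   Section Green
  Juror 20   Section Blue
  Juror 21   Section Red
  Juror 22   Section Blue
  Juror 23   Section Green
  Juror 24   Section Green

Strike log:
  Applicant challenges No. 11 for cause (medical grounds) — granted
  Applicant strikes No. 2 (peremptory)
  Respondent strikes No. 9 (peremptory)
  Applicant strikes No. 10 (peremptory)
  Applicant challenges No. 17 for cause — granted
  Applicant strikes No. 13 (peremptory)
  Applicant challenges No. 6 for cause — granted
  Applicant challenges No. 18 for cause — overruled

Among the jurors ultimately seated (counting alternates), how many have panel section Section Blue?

4

Removed: #2, #6, #9, #10, #11, #13, #17.
Seated (13 incl. alternates): #1, #3, #4, #5, #7, #8, #12, #14, #15, #16, #18, #19, #20.
Of those, in Section Blue: #7, #14, #15, #20 → 4.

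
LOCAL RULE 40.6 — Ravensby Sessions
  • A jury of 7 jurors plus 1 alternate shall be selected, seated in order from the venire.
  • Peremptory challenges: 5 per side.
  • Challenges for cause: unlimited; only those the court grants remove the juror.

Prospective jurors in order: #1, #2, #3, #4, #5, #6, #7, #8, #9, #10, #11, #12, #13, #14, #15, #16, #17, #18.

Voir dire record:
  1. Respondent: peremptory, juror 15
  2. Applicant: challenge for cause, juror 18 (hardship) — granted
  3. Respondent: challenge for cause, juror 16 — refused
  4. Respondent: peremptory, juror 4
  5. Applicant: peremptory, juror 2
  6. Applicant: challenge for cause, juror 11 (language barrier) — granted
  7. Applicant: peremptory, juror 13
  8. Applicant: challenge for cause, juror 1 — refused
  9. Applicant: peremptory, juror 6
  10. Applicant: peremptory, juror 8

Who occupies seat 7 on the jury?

Removed: #2, #4, #6, #8, #11, #13, #15, #18. (#1, #16 stay — for-cause denied.)
Seating in order: seats 1–7 → #1, #3, #5, #7, #9, #10, #12; alternates → #14.
So seat 7 is #12.

12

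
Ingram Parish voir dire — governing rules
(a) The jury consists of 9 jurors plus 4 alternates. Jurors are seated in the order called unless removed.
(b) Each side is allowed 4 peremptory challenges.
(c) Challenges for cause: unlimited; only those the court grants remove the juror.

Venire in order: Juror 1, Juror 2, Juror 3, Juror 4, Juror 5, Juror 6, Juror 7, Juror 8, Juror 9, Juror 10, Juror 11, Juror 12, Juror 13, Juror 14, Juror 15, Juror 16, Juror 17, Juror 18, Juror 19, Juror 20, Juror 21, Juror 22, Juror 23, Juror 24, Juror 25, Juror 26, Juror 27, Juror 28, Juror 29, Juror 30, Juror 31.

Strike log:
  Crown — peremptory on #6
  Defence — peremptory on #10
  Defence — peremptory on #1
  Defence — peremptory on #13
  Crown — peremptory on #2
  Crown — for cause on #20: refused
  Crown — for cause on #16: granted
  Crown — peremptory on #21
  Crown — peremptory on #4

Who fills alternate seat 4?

20

Removed: #1, #2, #4, #6, #10, #13, #16, #21. (#20 stays — for-cause denied.)
Seating in order: seats 1–9 → #3, #5, #7, #8, #9, #11, #12, #14, #15; alternates → #17, #18, #19, #20.
So alternate 4 is #20.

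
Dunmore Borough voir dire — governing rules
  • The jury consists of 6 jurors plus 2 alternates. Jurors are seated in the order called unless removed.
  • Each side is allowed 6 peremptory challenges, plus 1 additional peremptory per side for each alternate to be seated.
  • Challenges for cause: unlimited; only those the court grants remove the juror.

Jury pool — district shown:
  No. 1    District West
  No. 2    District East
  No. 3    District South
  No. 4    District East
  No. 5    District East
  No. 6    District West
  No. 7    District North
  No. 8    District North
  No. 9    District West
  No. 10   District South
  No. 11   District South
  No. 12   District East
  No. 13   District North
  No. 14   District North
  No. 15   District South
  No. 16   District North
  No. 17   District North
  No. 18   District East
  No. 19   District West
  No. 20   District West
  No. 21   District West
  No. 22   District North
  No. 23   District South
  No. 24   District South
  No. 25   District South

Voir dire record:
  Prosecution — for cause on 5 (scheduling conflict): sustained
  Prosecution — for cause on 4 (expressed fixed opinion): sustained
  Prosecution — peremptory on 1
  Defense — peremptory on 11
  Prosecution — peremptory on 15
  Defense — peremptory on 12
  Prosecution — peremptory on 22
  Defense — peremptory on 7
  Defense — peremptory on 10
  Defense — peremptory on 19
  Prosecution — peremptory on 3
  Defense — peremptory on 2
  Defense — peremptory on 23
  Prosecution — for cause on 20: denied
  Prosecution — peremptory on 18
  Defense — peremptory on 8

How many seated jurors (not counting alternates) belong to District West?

Removed: #1, #2, #3, #4, #5, #7, #8, #10, #11, #12, #15, #18, #19, #22, #23.
Seated jurors 1–6: #6, #9, #13, #14, #16, #17 (alternates #20, #21 not counted).
Of those, in District West: #6, #9 → 2.

2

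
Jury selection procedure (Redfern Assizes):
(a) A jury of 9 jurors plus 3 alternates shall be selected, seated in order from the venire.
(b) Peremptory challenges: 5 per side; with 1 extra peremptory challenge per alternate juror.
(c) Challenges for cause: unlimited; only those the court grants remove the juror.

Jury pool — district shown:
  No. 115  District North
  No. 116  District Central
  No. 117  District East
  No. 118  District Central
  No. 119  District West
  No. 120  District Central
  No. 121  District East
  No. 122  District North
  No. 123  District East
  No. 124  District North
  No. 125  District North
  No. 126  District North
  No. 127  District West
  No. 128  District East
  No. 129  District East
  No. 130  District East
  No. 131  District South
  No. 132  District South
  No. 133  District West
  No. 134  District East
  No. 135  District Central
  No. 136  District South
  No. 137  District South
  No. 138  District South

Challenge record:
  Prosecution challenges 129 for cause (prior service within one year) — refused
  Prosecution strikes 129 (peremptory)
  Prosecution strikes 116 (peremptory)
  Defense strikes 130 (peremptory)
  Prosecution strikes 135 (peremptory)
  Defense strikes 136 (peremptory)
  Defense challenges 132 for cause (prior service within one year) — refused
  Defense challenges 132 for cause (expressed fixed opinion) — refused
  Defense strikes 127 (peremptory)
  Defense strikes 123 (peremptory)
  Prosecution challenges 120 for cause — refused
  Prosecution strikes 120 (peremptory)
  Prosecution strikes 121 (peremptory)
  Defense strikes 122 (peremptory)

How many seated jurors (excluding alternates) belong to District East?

2

Removed: #116, #120, #121, #122, #123, #127, #129, #130, #135, #136.
Seated jurors 1–9: #115, #117, #118, #119, #124, #125, #126, #128, #131 (alternates #132, #133, #134 not counted).
Of those, in District East: #117, #128 → 2.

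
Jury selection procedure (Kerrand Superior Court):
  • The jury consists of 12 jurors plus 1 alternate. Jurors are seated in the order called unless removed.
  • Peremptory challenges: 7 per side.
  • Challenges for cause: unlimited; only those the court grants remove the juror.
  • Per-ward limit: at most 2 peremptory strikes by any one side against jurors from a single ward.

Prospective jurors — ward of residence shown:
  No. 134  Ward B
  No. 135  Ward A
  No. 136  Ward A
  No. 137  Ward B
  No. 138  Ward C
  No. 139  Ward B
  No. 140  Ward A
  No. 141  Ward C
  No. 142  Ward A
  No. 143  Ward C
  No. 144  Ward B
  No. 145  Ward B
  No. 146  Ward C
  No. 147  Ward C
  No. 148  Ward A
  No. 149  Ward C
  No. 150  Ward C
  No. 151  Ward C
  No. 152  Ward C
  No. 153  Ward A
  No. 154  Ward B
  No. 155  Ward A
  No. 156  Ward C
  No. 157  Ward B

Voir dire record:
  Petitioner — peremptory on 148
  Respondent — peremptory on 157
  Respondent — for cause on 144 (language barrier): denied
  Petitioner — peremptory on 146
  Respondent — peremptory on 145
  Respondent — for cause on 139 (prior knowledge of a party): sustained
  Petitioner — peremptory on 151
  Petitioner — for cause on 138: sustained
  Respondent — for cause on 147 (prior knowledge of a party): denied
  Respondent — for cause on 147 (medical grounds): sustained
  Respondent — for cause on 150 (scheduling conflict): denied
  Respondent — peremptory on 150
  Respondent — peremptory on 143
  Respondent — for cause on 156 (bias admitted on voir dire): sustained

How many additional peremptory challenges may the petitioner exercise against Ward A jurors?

1

Petitioner peremptories so far: #148, #146, #151 — 3 of 7 used, 4 left overall.
Against Ward A: #148 — 1 used; per-ward cap 2 leaves 1.
Binding limit: min(4, 1) = 1.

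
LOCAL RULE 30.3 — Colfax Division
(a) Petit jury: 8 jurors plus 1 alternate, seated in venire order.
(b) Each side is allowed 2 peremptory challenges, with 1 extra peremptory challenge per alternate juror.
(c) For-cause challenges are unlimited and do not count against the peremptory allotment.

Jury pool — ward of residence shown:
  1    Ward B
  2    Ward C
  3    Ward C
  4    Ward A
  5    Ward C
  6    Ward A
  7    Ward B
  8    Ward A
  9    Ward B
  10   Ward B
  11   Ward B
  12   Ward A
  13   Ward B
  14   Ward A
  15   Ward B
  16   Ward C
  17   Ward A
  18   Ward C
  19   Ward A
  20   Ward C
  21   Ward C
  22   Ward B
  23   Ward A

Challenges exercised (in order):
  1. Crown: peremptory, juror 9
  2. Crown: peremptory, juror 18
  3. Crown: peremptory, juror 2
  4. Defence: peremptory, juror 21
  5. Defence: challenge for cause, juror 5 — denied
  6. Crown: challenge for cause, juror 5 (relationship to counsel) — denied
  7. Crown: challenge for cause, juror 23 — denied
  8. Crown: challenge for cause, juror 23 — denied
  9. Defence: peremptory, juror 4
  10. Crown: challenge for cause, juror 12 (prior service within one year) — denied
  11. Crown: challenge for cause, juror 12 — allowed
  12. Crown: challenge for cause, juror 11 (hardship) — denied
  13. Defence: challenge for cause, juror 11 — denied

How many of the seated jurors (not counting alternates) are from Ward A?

Removed: #2, #4, #9, #12, #18, #21.
Seated jurors 1–8: #1, #3, #5, #6, #7, #8, #10, #11 (alternates #13 not counted).
Of those, in Ward A: #6, #8 → 2.

2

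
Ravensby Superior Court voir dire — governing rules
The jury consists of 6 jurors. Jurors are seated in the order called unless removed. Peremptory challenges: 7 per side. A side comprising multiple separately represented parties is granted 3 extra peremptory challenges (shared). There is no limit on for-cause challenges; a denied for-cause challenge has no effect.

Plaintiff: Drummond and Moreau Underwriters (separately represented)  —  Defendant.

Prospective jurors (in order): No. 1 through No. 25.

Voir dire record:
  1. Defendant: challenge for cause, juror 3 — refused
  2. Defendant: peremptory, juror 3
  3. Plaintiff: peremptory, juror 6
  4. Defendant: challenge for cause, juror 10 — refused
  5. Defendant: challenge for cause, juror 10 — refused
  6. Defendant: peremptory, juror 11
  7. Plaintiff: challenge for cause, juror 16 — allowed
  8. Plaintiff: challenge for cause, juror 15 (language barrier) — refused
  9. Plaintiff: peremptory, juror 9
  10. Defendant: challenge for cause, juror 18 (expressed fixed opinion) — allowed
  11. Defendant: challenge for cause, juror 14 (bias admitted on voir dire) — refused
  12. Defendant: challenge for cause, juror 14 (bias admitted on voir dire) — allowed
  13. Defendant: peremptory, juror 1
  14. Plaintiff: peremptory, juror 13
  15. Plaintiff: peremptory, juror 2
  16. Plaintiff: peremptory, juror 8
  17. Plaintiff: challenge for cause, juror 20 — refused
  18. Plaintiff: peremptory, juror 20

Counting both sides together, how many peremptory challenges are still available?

Plaintiff allotment: 7 base + 3 multi-party = 10. Defendant allotment: 7.
Plaintiff peremptories used: #6, #9, #13, #2, #8, #20 — 6 (for-cause on #16, #15, #20 don't count).
Defendant peremptories used: #3, #11, #1 — 3 (for-cause on #3, #10, #10, #18, #14, #14 don't count).
Remaining: (10 − 6) + (7 − 3) = 8.

8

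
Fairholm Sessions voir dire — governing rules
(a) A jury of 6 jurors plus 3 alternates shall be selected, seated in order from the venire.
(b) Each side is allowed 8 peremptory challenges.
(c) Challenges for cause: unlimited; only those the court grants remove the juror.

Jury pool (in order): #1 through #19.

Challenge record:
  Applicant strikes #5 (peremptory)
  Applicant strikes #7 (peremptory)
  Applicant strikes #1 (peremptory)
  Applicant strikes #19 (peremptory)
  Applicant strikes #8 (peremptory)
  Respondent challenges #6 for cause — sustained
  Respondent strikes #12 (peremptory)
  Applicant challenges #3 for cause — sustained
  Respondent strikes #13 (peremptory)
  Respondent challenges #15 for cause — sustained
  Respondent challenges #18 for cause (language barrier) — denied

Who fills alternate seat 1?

16

Removed: #1, #3, #5, #6, #7, #8, #12, #13, #15, #19. (#18 stays — for-cause denied.)
Seating in order: seats 1–6 → #2, #4, #9, #10, #11, #14; alternates → #16, #17, #18.
So alternate 1 is #16.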